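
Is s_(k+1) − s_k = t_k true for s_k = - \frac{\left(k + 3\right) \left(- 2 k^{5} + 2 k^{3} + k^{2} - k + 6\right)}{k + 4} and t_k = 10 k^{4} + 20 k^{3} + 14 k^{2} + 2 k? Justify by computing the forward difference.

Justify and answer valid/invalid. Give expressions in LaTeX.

Invalid: residual \frac{- 8 k^{5} - 60 k^{4} - 96 k^{3} - 59 k^{2} - 7 k - 6}{k^{2} + 9 k + 20} ≠ 0.

s_(k+1) = -(k + 4)*(-k - 2*(k + 1)**5 + 2*(k + 1)**3 + (k + 1)**2 + 5)/(k + 5)
s_(k+1) − s_k = (10*k**6 + 102*k**5 + 334*k**4 + 432*k**3 + 239*k**2 + 33*k - 6)/(k**2 + 9*k + 20)
(s_(k+1) − s_k) − t_k = (-8*k**5 - 60*k**4 - 96*k**3 - 59*k**2 - 7*k - 6)/(k**2 + 9*k + 20)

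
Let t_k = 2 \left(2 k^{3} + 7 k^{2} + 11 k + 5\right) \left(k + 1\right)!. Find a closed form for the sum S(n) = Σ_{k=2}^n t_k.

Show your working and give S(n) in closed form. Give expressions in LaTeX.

S(n) = 4 n^{4} n! + 22 n^{3} n! + 42 n^{2} n! + 32 n n! + 8 n! - 108

The ratio is (2*k**4 + 17*k**3 + 57*k**2 + 87*k + 50)/(2*k**3 + 7*k**2 + 11*k + 5).
Factor: A=k + 2; B=1; C=k**3 + 7*k**2/2 + 11*k/2 + 5/2.
Solve (k + 2)·f(k+1) − (1)·f(k) = k**3 + 7*k**2/2 + 11*k/2 + 5/2.
deg f ≤ 2 (via 1,0,3).
A polynomial solution: f(k) = (k + 1)*(2*k - 1)/2.
R(k) = B(k−1)·f(k)/C(k) = (k + 1)*(2*k - 1)/(2*k**3 + 7*k**2 + 11*k + 5); s_k = R·t_k = 2*(k + 1)*(2*k - 1)*factorial(k + 1).
s_(k+1) − s_k = 2*(2*k**3 + 7*k**2 + 11*k + 5)*factorial(k + 1) = t_k.
Evaluate: s_(n+1) = 2*(n + 2)*(2*n + 1)*factorial(n + 2); subtract s_(2) = 108 ⇒ S(n) = 4*n**4*factorial(n) + 22*n**3*factorial(n) + 42*n**2*factorial(n) + 32*n*factorial(n) + 8*factorial(n) - 108.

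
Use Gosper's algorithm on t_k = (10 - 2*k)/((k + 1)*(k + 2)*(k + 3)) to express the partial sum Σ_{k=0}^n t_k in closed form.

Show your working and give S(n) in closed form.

S(n) = 2*(n**2 + 6*n + 5)/(n**2 + 5*n + 6)

Step 1: r(k) = (k - 4)*(k + 1)/((k - 5)*(k + 4)).
Take A(k)=k + 1, B(k)=k + 4, C(k)=k - 5.
Solve (k + 1)·f(k+1) − (k + 3)·f(k) = k - 5.
Bound: deg f ≤ 2.
A polynomial solution: f(k) = -k*(k + 4).
So s_k = (B(k−1)f/C)·t_k = (-k*(k + 3)*(k + 4)/(k - 5))·t_k = 2*k*(k + 4)/((k + 1)*(k + 2)).
Check: Δs_k = 2*(5 - k)/(k**3 + 6*k**2 + 11*k + 6). ✓
Σ_(k=0)^n t_k = s_(n+1) − s_(0) = (2*(n**2 + 6*n + 5)/(n**2 + 5*n + 6)) − (0), i.e. 2*(n**2 + 6*n + 5)/(n**2 + 5*n + 6).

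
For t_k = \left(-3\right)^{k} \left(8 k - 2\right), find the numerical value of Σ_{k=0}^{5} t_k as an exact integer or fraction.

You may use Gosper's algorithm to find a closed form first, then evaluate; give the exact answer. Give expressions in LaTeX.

Σ = -7292

r(k) = 3*(-4*k - 3)/(4*k - 1) after simplifying.
So A=-3 and B=1, with C=k - 1/4.
Key eq: (-3)·f(k+1) = (1)·f(k) + (k - 1/4).
From deg A=0, deg B=0, deg C=1: d=1.
Match coefficients ⇒ f(k) = -(k - 1)/4.
Get s_k = R·t_k = 2*(-3)**k*(1 - k) with R(k) = B(k−1)f(k)/C(k) = -(k - 1)/(4*k - 1).
Check: Δs_k = (-3)**k*(8*k - 2). ✓
Telescoping: Σ = s_(6) − s_(0) = -7290 − (2) = -7292.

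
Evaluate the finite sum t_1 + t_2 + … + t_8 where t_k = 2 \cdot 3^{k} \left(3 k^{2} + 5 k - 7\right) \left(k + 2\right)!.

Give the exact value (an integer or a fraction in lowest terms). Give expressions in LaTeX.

Σ = 10999553241636

Ratio r(k) = 3*(3*k**3 + 20*k**2 + 34*k + 3)/(3*k**2 + 5*k - 7).
Normal form (A,B,C) = (3*k + 9, 1, k**2 + 5*k/3 - 7/3).
Key eq: (3*k + 9)·f(k+1) = (1)·f(k) + (k**2 + 5*k/3 - 7/3).
deg f ≤ 1 (via 1,0,2).
Solve for f: f(k) = (k - 2)/3 (degree 1 ≤ 1).
Then R = B(k−1)f/C = (k - 2)/(3*k**2 + 5*k - 7), so s_k = R(k)·t_k = 2*3**k*(k - 2)*factorial(k + 2).
Verify: 2*3**k*(3*k**2 + 5*k - 7)*factorial(k + 2) matches t_k.
Σ_(k=1)^(8) t_k = s_(9) − s_(1) = 10999553241600 − (-36) = 10999553241636.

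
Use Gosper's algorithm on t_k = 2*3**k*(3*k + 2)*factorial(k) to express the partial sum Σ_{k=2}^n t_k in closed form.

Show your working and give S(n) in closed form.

S(n) = 6*3**n*factorial(n + 1) - 36

r(k) = 3*(k + 1)*(3*k + 5)/(3*k + 2) after simplifying.
A = 3*k + 3, B = 1, C = k + 2/3.
Solve (3*k + 3)·f(k+1) − (1)·f(k) = k + 2/3.
d = 0 from the (1,0,1) case.
Match coefficients ⇒ f(k) = 1/3.
Certificate R = B(k−1)f/C = 1/(3*k + 2) gives s_k = 2*3**k*factorial(k).
Check: Δs_k = 2*3**k*(3*k + 2)*factorial(k). ✓
s_(n+1) = 6*3**n*factorial(n + 1) and s_(2) = 36, so S(n) = 6*3**n*factorial(n + 1) - 36.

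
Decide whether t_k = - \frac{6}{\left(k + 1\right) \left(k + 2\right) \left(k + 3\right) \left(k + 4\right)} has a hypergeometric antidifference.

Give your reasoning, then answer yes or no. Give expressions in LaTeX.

Compute t_(k+1)/t_k: get (k + 1)/(k + 5).
Take A(k)=k + 1, B(k)=k + 5, C(k)=1.
f must satisfy (k + 1)·f(k+1) − (k + 4)·f(k) = 1.
Bound: deg f ≤ 3.
Coefficient equations give f(k) = k*(k**2 + 6*k + 11)/18.
Get s_k = R·t_k = k*(-k**2 - 6*k - 11)/(3*(k + 1)*(k + 2)*(k + 3)) with R(k) = B(k−1)f(k)/C(k) = k*(k + 4)*(k**2 + 6*k + 11)/18.
s_(k+1) − s_k = -6/(k**4 + 10*k**3 + 35*k**2 + 50*k + 24) = t_k.

Yes. s_k = \frac{k \left(- k^{2} - 6 k - 11\right)}{3 \left(k + 1\right) \left(k + 2\right) \left(k + 3\right)}.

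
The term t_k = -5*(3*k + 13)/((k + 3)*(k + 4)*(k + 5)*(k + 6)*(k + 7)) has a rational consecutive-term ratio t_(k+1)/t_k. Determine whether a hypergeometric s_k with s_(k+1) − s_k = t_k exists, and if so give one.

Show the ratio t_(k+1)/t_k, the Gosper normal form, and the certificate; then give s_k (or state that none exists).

s_k = k*(-k**2 - 14*k - 63)/(18*(k**3 + 14*k**2 + 63*k + 90))

Compute t_(k+1)/t_k: get (k + 3)*(3*k + 16)/((k + 8)*(3*k + 13)).
Factor: A=k + 3; B=k + 8; C=k + 13/3.
Need (k + 3)·f(k+1) − (k + 7)·f(k) = k + 13/3.
Bound: deg f ≤ 4.
A polynomial solution: f(k) = k*(k + 4)*(k**2 + 14*k + 63)/270.
Get s_k = R·t_k = k*(-k**2 - 14*k - 63)/(18*(k**3 + 14*k**2 + 63*k + 90)) with R(k) = B(k−1)f(k)/C(k) = k*(k + 4)*(k + 7)*(k**2 + 14*k + 63)/(90*(3*k + 13)).
Check: Δs_k = 5*(-3*k - 13)/(k**5 + 25*k**4 + 245*k**3 + 1175*k**2 + 2754*k + 2520). ✓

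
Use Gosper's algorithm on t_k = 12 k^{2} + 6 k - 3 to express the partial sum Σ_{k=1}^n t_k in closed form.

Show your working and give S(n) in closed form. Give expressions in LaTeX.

S(n) = n \left(4 n^{2} + 9 n + 2\right)

Compute t_(k+1)/t_k: get (4*k**2 + 10*k + 5)/(4*k**2 + 2*k - 1).
Normal form (A,B,C) = (1, 1, k**2 + k/2 - 1/4).
Need (1)·f(k+1) − (1)·f(k) = k**2 + k/2 - 1/4.
d = 3 from the (0,0,2) case.
Match coefficients ⇒ f(k) = k*(4*k**2 - 3*k - 4)/12.
So s_k = (B(k−1)f/C)·t_k = (k*(4*k**2 - 3*k - 4)/(3*(4*k**2 + 2*k - 1)))·t_k = k*(4*k**2 - 3*k - 4).
s_(k+1) − s_k = 12*k**2 + 6*k - 3 = t_k.
s_(n+1) = 4*n**3 + 9*n**2 + 2*n - 3 and s_(1) = -3, so S(n) = n*(4*n**2 + 9*n + 2).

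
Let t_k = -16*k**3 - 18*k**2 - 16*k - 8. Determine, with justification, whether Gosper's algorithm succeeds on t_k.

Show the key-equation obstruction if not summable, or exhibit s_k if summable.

Yes. s_k = k*(-4*k**3 + 2*k**2 - 3*k - 3).

Ratio r(k) = (8*k**3 + 33*k**2 + 50*k + 29)/(8*k**3 + 9*k**2 + 8*k + 4).
Factor: A=1; B=1; C=k**3 + 9*k**2/8 + k + 1/2.
f must satisfy (1)·f(k+1) − (1)·f(k) = k**3 + 9*k**2/8 + k + 1/2.
Bound: deg f ≤ 4.
Solve for f: f(k) = k*(4*k**3 - 2*k**2 + 3*k + 3)/16 (degree 4 ≤ 4).
R(k) = B(k−1)·f(k)/C(k) = k*(4*k**3 - 2*k**2 + 3*k + 3)/(2*(8*k**3 + 9*k**2 + 8*k + 4)); s_k = R·t_k = k*(-4*k**3 + 2*k**2 - 3*k - 3).
Verify: -16*k**3 - 18*k**2 - 16*k - 8 matches t_k.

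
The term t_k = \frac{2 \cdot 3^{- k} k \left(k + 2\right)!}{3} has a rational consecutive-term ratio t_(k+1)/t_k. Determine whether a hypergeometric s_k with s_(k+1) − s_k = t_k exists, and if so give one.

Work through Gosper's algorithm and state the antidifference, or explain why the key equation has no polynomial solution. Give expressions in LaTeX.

t_(k+1)/t_k = (k + 1)*(k + 3)/(3*k).
Gosper form: A/B · C(k+1)/C(k) with A=k/3 + 1, B=1, C=k.
Solve (k/3 + 1)·f(k+1) − (1)·f(k) = k.
From deg A=1, deg B=0, deg C=1: d=0.
A polynomial solution: f(k) = 3.
Certificate R = B(k−1)f/C = 3/k gives s_k = 2*factorial(k + 2)/3**k.
s_(k+1) − s_k = 2*k*factorial(k + 2)/(3*3**k) = t_k.

s_k = 2 \cdot 3^{- k} \left(k + 2\right)!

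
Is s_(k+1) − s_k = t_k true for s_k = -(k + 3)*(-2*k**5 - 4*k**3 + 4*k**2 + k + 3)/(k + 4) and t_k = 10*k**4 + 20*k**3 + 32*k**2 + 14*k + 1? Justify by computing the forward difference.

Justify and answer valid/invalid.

Invalid: residual (-8*k**5 - 60*k**4 - 108*k**3 - 146*k**2 - 58*k - 7)/(k**2 + 9*k + 20) ≠ 0.

s_(k+1) = -(k + 4)*(k - 2*(k + 1)**5 - 4*(k + 1)**3 + 4*(k + 1)**2 + 4)/(k + 5)
s_(k+1) − s_k = (10*k**6 + 102*k**5 + 352*k**4 + 594*k**3 + 621*k**2 + 231*k + 13)/(k**2 + 9*k + 20)
(s_(k+1) − s_k) − t_k = (-8*k**5 - 60*k**4 - 108*k**3 - 146*k**2 - 58*k - 7)/(k**2 + 9*k + 20)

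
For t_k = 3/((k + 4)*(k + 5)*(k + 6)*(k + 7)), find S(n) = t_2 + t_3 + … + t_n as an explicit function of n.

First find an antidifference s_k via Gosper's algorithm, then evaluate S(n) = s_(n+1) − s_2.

S(n) = (n**3 + 18*n**2 + 107*n - 126)/(336*(n**3 + 18*n**2 + 107*n + 210))

r(k) = (k + 4)/(k + 8) after simplifying.
So A=k + 4 and B=k + 8, with C=1.
f must satisfy (k + 4)·f(k+1) − (k + 7)·f(k) = 1.
Bound: deg f ≤ 3.
Match coefficients ⇒ f(k) = k*(k**2 + 15*k + 74)/360.
R(k) = B(k−1)·f(k)/C(k) = k*(k + 7)*(k**2 + 15*k + 74)/360; s_k = R·t_k = k*(k**2 + 15*k + 74)/(120*(k + 4)*(k + 5)*(k + 6)).
Check: Δs_k = 3/(k**4 + 22*k**3 + 179*k**2 + 638*k + 840). ✓
Telescope: S(n) = s_(n+1) − s_(2) = (n**3 + 18*n**2 + 107*n + 90)/(120*(n**3 + 18*n**2 + 107*n + 210)) − (3/560) = (n**3 + 18*n**2 + 107*n - 126)/(336*(n**3 + 18*n**2 + 107*n + 210)).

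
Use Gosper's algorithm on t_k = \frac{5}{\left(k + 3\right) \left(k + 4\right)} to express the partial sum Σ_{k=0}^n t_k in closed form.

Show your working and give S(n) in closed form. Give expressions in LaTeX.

S(n) = \frac{5 \left(n + 1\right)}{3 \left(n + 4\right)}

The ratio is (k + 3)/(k + 5).
Take A(k)=k + 3, B(k)=k + 5, C(k)=1.
f must satisfy (k + 3)·f(k+1) − (k + 4)·f(k) = 1.
d = 1 from the (1,1,0) case.
Coefficient equations give f(k) = k/3.
R(k) = B(k−1)·f(k)/C(k) = k*(k + 4)/3; s_k = R·t_k = 5*k/(3*(k + 3)).
Verify: 5/(k**2 + 7*k + 12) matches t_k.
s_(n+1) = 5*(n + 1)/(3*(n + 4)) and s_(0) = 0, so S(n) = 5*(n + 1)/(3*(n + 4)).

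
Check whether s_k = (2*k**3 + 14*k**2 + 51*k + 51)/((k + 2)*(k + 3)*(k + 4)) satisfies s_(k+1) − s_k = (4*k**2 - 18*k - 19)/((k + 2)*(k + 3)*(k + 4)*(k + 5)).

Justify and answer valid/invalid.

s_(k+1) = (51*k + 2*(k + 1)**3 + 14*(k + 1)**2 + 102)/((k + 3)*(k + 4)*(k + 5))
s_(k+1) − s_k = (4*k**2 - 18*k - 19)/(k**4 + 14*k**3 + 71*k**2 + 154*k + 120)
(s_(k+1) − s_k) − t_k = 0

valid; difference matches t_k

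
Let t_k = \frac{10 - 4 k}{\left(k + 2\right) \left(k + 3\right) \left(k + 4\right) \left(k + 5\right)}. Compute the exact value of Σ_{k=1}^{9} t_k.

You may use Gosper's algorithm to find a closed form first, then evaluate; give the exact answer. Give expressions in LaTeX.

Σ = 3/364

Ratio r(k) = (k + 2)*(2*k - 3)/((k + 6)*(2*k - 5)).
So A=k + 2 and B=k + 6, with C=k - 5/2.
Set up (k + 2)·f(k+1) − (k + 5)·f(k) − (k - 5/2) = 0.
Degrees (1,1,1) ⇒ d ≤ 3.
Coefficient equations give f(k) = -k*(k**2 + 9*k + 50)/48.
R(k) = B(k−1)·f(k)/C(k) = -k*(k + 5)*(k**2 + 9*k + 50)/(24*(2*k - 5)); s_k = R·t_k = k*(k**2 + 9*k + 50)/(12*(k + 2)*(k + 3)*(k + 4)).
s_(k+1) − s_k = 2*(5 - 2*k)/(k**4 + 14*k**3 + 71*k**2 + 154*k + 120) = t_k.
Evaluate s at k=10 and k=1: 25/273 and 1/12; difference 3/364.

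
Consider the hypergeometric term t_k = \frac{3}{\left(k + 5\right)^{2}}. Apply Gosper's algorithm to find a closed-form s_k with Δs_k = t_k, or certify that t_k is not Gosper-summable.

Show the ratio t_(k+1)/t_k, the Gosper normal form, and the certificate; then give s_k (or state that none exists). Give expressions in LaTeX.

Ratio r(k) = (k + 5)**2/(k + 6)**2.
Take A(k)=k**2 + 10*k + 25, B(k)=k**2 + 12*k + 36, C(k)=1.
Key eq: (k**2 + 10*k + 25)·f(k+1) = (k**2 + 10*k + 25)·f(k) + (1).
d = 0 from the (2,2,0) case.
f = c0 ⇒ A·f(k+1) − B(k−1)·f(k) − C = -1. The system {-1 = 0} is inconsistent; no antidifference.

no hypergeometric antidifference exists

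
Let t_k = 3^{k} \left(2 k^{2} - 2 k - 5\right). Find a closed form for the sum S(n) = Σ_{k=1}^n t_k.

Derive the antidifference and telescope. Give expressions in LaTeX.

S(n) = 3 \cdot 3^{n} n^{2} - 6 \cdot 3^{n} n - 3 \cdot 3^{n} + 3

r(k) = 3*(2*k**2 + 2*k - 5)/(2*k**2 - 2*k - 5) after simplifying.
Take A(k)=3, B(k)=1, C(k)=k**2 - k - 5/2.
f must satisfy (3)·f(k+1) − (1)·f(k) = k**2 - k - 5/2.
Degrees (0,0,2) ⇒ d ≤ 2.
A polynomial solution: f(k) = (k**2 - 4*k + 2)/2.
Get s_k = R·t_k = 3**k*(k**2 - 4*k + 2) with R(k) = B(k−1)f(k)/C(k) = (k**2 - 4*k + 2)/(2*k**2 - 2*k - 5).
Check: Δs_k = 3**k*(2*k**2 - 2*k - 5). ✓
s_(n+1) = 3**(n + 1)*(n**2 - 2*n - 1) and s_(1) = -3, so S(n) = 3*3**n*n**2 - 6*3**n*n - 3*3**n + 3.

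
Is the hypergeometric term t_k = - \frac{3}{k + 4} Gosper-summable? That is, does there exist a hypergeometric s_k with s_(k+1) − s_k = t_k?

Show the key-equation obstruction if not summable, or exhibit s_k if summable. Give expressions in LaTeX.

No — key equation has no polynomial f.

Step 1: r(k) = (k + 4)/(k + 5).
Factor: A=k + 4; B=k + 5; C=1.
Need (k + 4)·f(k+1) − (k + 4)·f(k) = 1.
Degrees (1,1,0) ⇒ d ≤ 0.
Write f(k) = c0. Then LHS − RHS = -1, requiring -1 = 0: contradictory. No certificate.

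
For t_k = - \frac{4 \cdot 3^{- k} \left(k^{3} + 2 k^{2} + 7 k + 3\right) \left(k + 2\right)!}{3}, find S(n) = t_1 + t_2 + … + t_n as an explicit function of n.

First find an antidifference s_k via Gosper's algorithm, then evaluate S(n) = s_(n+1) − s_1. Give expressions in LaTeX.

S(n) = \frac{3^{- n} \left(24 \cdot 3^{n} - 4 n^{5} n! - 32 n^{4} n! - 96 n^{3} n! - 136 n^{2} n! - 92 n n! - 24 n!\right)}{3}

t_(k+1)/t_k = (k**4 + 8*k**3 + 29*k**2 + 55*k + 39)/(3*(k**3 + 2*k**2 + 7*k + 3)).
A = k/3 + 1, B = 1, C = k**3 + 2*k**2 + 7*k + 3.
f must satisfy (k/3 + 1)·f(k+1) − (1)·f(k) = k**3 + 2*k**2 + 7*k + 3.
Degrees (1,0,3) ⇒ d ≤ 2.
Match coefficients ⇒ f(k) = 3*k**2.
Then R = B(k−1)f/C = 3*k**2/(k**3 + 2*k**2 + 7*k + 3), so s_k = R(k)·t_k = -4*k**2*factorial(k + 2)/3**k.
Check: Δs_k = -4*(k**3 + 2*k**2 + 7*k + 3)*factorial(k + 2)/(3*3**k). ✓
s_(n+1) = -4*3**(-n - 1)*(n + 1)**2*factorial(n + 3) and s_(1) = -8, so S(n) = (24*3**n - 4*n**5*factorial(n) - 32*n**4*factorial(n) - 96*n**3*factorial(n) - 136*n**2*factorial(n) - 92*n*factorial(n) - 24*factorial(n))/(3*3**n).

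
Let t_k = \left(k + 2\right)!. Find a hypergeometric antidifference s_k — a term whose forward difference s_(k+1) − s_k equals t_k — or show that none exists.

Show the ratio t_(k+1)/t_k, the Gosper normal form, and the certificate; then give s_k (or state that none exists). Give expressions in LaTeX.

none — t_k is not Gosper-summable

The ratio is k + 3.
Normal form (A,B,C) = (k + 3, 1, 1).
Set up (k + 3)·f(k+1) − (1)·f(k) − (1) = 0.
From deg A=1, deg B=0, deg C=0: d=-1.
Bound -1 < 0, so the key equation has no polynomial solution.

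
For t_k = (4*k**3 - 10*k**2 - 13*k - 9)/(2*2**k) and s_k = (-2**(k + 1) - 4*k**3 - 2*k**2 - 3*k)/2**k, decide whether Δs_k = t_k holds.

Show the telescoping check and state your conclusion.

valid (s_(k+1) − s_k reduces to t_k)

s_(k+1) = (-4*2**k - 4*k**3 - 14*k**2 - 19*k - 9)/(2*2**k)
s_(k+1) − s_k = (4*k**3 - 10*k**2 - 13*k - 9)/(2*2**k)
(s_(k+1) − s_k) − t_k = 0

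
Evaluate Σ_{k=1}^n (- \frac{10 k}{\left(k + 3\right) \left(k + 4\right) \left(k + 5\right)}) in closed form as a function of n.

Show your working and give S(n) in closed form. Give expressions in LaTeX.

S(n) = \frac{5 n \left(- n - 1\right)}{4 \left(n^{2} + 9 n + 20\right)}

Step 1: r(k) = (k + 1)*(k + 3)/(k*(k + 6)).
Take A(k)=k + 3, B(k)=k + 6, C(k)=k.
Need (k + 3)·f(k+1) − (k + 5)·f(k) = k.
Bound: deg f ≤ 2.
Solving with deg f ≤ 2: f(k) = k*(k - 1)/8.
Then R = B(k−1)f/C = (k - 1)*(k + 5)/8, so s_k = R(k)·t_k = 5*k*(1 - k)/(4*(k + 3)*(k + 4)).
Δs = -10*k/(k**3 + 12*k**2 + 47*k + 60), as required.
Σ_(k=1)^n t_k = s_(n+1) − s_(1) = (5*n*(-n - 1)/(4*(n**2 + 9*n + 20))) − (0), i.e. 5*n*(-n - 1)/(4*(n**2 + 9*n + 20)).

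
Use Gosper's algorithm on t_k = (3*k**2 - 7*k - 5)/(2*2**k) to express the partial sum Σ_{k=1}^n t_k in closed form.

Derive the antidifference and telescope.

S(n) = 2**(-n - 1)*(-2**n - 3*n**2 - 5*n + 1)

Compute t_(k+1)/t_k: get (3*k**2 - k - 9)/(2*(3*k**2 - 7*k - 5)).
So A=1/2 and B=1, with C=k**2 - 7*k/3 - 5/3.
f must satisfy (1/2)·f(k+1) − (1)·f(k) = k**2 - 7*k/3 - 5/3.
Bound: deg f ≤ 2.
Coefficient equations give f(k) = -2*(3*k**2 - k - 3)/3.
Then R = B(k−1)f/C = -2*(3*k**2 - k - 3)/(3*k**2 - 7*k - 5), so s_k = R(k)·t_k = (-3*k**2 + k + 3)/2**k.
Check: Δs_k = (3*k**2 - 7*k - 5)/(2*2**k). ✓
Telescope: S(n) = s_(n+1) − s_(1) = 2**(-n - 1)*(-3*n**2 - 5*n + 1) − (1/2) = 2**(-n - 1)*(-2**n - 3*n**2 - 5*n + 1).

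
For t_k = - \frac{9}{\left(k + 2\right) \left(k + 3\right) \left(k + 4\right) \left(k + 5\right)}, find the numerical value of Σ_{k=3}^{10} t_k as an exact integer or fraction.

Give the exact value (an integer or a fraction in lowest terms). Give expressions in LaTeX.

Σ = -6/455

Step 1: r(k) = (k + 2)/(k + 6).
A = k + 2, B = k + 6, C = 1.
Set up (k + 2)·f(k+1) − (k + 5)·f(k) − (1) = 0.
d = 3 from the (1,1,0) case.
Solving with deg f ≤ 3: f(k) = k*(k**2 + 9*k + 26)/72.
So s_k = (B(k−1)f/C)·t_k = (k*(k + 5)*(k**2 + 9*k + 26)/72)·t_k = k*(-k**2 - 9*k - 26)/(8*(k + 2)*(k + 3)*(k + 4)).
Δs = -9/(k**4 + 14*k**3 + 71*k**2 + 154*k + 120), as required.
Σ_(k=3)^(10) t_k = s_(11) − s_(3) = -451/3640 − (-31/280) = -6/455.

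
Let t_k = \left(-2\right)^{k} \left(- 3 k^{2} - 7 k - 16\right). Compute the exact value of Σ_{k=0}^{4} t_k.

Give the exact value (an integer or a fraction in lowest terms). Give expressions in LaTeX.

Σ = -1092

t_(k+1)/t_k = 2*(-3*k**2 - 13*k - 26)/(3*k**2 + 7*k + 16).
Take A(k)=-2, B(k)=1, C(k)=k**2 + 7*k/3 + 16/3.
Set up (-2)·f(k+1) − (1)·f(k) − (k**2 + 7*k/3 + 16/3) = 0.
Degrees (0,0,2) ⇒ d ≤ 2.
Coefficient equations give f(k) = -(k**2 + k + 4)/3.
Certificate R = B(k−1)f/C = -(k**2 + k + 4)/(3*k**2 + 7*k + 16) gives s_k = (-2)**k*(k**2 + k + 4).
Verify: (-2)**k*(-3*k**2 - 7*k - 16) matches t_k.
Sum = s_(5) − s_(0); s_(5) = -1088, s_(0) = 4 ⇒ -1092.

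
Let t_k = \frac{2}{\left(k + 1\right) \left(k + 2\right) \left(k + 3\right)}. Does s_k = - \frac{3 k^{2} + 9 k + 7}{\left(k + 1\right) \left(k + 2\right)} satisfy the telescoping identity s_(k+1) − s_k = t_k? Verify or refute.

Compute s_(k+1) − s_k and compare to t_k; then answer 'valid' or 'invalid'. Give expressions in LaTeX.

valid (s_(k+1) − s_k reduces to t_k)

s_(k+1) = (-9*k - 3*(k + 1)**2 - 16)/((k + 2)*(k + 3))
s_(k+1) − s_k = 2/(k**3 + 6*k**2 + 11*k + 6)
(s_(k+1) − s_k) − t_k = 0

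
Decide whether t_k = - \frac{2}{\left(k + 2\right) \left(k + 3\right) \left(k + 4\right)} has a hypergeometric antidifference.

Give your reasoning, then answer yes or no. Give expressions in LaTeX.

Yes. s_k = \frac{k \left(- k - 5\right)}{6 \left(k + 2\right) \left(k + 3\right)}.

Ratio r(k) = (k + 2)/(k + 5).
A = k + 2, B = k + 5, C = 1.
f must satisfy (k + 2)·f(k+1) − (k + 4)·f(k) = 1.
d = 2 from the (1,1,0) case.
A polynomial solution: f(k) = k*(k + 5)/12.
R(k) = B(k−1)·f(k)/C(k) = k*(k + 4)*(k + 5)/12; s_k = R·t_k = k*(-k - 5)/(6*(k + 2)*(k + 3)).
Check: Δs_k = -2/(k**3 + 9*k**2 + 26*k + 24). ✓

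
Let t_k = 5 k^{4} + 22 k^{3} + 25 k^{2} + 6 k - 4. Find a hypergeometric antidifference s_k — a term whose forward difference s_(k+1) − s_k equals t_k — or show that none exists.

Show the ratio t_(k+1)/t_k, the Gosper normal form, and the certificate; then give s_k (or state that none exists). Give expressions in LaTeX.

t_(k+1)/t_k = (5*k**4 + 42*k**3 + 121*k**2 + 142*k + 54)/(5*k**4 + 22*k**3 + 25*k**2 + 6*k - 4).
So A=1 and B=1, with C=k**4 + 22*k**3/5 + 5*k**2 + 6*k/5 - 4/5.
Solve (1)·f(k+1) − (1)·f(k) = k**4 + 22*k**3/5 + 5*k**2 + 6*k/5 - 4/5.
deg f ≤ 5 (via 0,0,4).
A polynomial solution: f(k) = k*(k + 3)*(k**3 - k - 1)/5.
Certificate R = B(k−1)f/C = k*(k + 3)*(k**3 - k - 1)/(5*k**4 + 22*k**3 + 25*k**2 + 6*k - 4) gives s_k = k*(k**4 + 3*k**3 - k**2 - 4*k - 3).
s_(k+1) − s_k = 5*k**4 + 22*k**3 + 25*k**2 + 6*k - 4 = t_k.

s_k = k \left(k^{4} + 3 k^{3} - k^{2} - 4 k - 3\right)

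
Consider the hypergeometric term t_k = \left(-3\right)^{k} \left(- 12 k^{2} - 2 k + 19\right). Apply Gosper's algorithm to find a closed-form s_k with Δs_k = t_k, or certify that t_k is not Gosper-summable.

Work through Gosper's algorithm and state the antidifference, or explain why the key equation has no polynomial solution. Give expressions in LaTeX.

s_k = \left(-3\right)^{k} \left(3 k^{2} - 4 k - 4\right)

t_(k+1)/t_k = 3*(-12*k**2 - 26*k + 5)/(12*k**2 + 2*k - 19).
Gosper form: A/B · C(k+1)/C(k) with A=-3, B=1, C=k**2 + k/6 - 19/12.
Solve (-3)·f(k+1) − (1)·f(k) = k**2 + k/6 - 19/12.
From deg A=0, deg B=0, deg C=2: d=2.
Match coefficients ⇒ f(k) = -(k - 2)*(3*k + 2)/12.
Get s_k = R·t_k = (-3)**k*(3*k**2 - 4*k - 4) with R(k) = B(k−1)f(k)/C(k) = -(k - 2)*(3*k + 2)/(12*k**2 + 2*k - 19).
s_(k+1) − s_k = (-3)**k*(-12*k**2 - 2*k + 19) = t_k.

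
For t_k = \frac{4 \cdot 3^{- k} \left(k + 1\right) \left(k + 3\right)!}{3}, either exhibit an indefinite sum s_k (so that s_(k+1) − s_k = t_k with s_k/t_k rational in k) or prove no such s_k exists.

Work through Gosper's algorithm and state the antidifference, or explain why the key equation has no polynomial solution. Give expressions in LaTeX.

Step 1: r(k) = (k + 2)*(k + 4)/(3*(k + 1)).
Normal form (A,B,C) = (k/3 + 4/3, 1, k + 1).
Key eq: (k/3 + 4/3)·f(k+1) = (1)·f(k) + (k + 1).
From deg A=1, deg B=0, deg C=1: d=0.
Solving with deg f ≤ 0: f(k) = 3.
Get s_k = R·t_k = 4*factorial(k + 3)/3**k with R(k) = B(k−1)f(k)/C(k) = 3/(k + 1).
Δs = 4*(k + 1)*factorial(k + 3)/(3*3**k), as required.

s_k = 4 \cdot 3^{- k} \left(k + 3\right)!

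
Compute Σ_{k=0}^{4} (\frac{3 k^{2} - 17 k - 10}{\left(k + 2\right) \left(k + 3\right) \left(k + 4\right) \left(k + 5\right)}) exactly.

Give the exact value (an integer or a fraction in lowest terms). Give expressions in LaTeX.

r(k) = (k + 2)*(17*k - 3*(k + 1)**2 + 27)/((k + 6)*(-3*k**2 + 17*k + 10)) after simplifying.
Gosper form: A/B · C(k+1)/C(k) with A=k + 2, B=k + 6, C=k**2 - 17*k/3 - 10/3.
Solve (k + 2)·f(k+1) − (k + 5)·f(k) = k**2 - 17*k/3 - 10/3.
d = 3 from the (1,1,2) case.
Coefficient equations give f(k) = -k*(k**2 + 45*k + 14)/36.
So s_k = (B(k−1)f/C)·t_k = (-k*(k + 5)*(k**2 + 45*k + 14)/(12*(3*k**2 - 17*k - 10)))·t_k = k*(-k**2 - 45*k - 14)/(12*(k + 2)*(k + 3)*(k + 4)).
Check: Δs_k = (3*k**2 - 17*k - 10)/(k**4 + 14*k**3 + 71*k**2 + 154*k + 120). ✓
Σ_(k=0)^(4) t_k = s_(5) − s_(0) = -55/252 − (0) = -55/252.

Σ = -55/252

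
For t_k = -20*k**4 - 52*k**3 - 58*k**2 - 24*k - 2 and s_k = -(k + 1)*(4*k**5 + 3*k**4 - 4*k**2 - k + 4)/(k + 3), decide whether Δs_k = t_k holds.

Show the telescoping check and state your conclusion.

s_(k+1) = -(k + 2)*(-k + 4*(k + 1)**5 + 3*(k + 1)**4 - 4*(k + 1)**2 + 3)/(k + 4)
s_(k+1) − s_k = 2*(-10*k**6 - 80*k**5 - 222*k**4 - 313*k**3 - 231*k**2 - 76*k - 10)/(k**2 + 7*k + 12)
(s_(k+1) − s_k) − t_k = 2*(16*k**5 + 109*k**4 + 214*k**3 + 202*k**2 + 75*k + 2)/(k**2 + 7*k + 12)

Invalid: residual 2*(16*k**5 + 109*k**4 + 214*k**3 + 202*k**2 + 75*k + 2)/(k**2 + 7*k + 12) ≠ 0.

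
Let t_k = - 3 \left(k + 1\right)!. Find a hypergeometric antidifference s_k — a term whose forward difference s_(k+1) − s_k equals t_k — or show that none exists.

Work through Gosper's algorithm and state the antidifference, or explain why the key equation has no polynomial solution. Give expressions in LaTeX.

t_(k+1)/t_k = k + 2.
Normal form (A,B,C) = (k + 2, 1, 1).
Need (k + 2)·f(k+1) − (1)·f(k) = 1.
Degrees (1,0,0) ⇒ d ≤ -1.
Bound -1 < 0, so the key equation has no polynomial solution.

none (Gosper's algorithm certifies no s_k)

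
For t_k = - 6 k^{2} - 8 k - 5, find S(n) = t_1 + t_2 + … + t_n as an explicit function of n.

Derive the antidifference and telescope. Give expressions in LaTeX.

S(n) = n \left(- 2 n^{2} - 7 n - 10\right)

t_(k+1)/t_k = (6*k**2 + 20*k + 19)/(6*k**2 + 8*k + 5).
Take A(k)=1, B(k)=1, C(k)=k**2 + 4*k/3 + 5/6.
Key eq: (1)·f(k+1) = (1)·f(k) + (k**2 + 4*k/3 + 5/6).
deg f ≤ 3 (via 0,0,2).
Solve for f: f(k) = k*(2*k**2 + k + 2)/6 (degree 3 ≤ 3).
Certificate R = B(k−1)f/C = k*(2*k**2 + k + 2)/(6*k**2 + 8*k + 5) gives s_k = k*(-2*k**2 - k - 2).
Verify: -6*k**2 - 8*k - 5 matches t_k.
s_(n+1) = -2*n**3 - 7*n**2 - 10*n - 5 and s_(1) = -5, so S(n) = n*(-2*n**2 - 7*n - 10).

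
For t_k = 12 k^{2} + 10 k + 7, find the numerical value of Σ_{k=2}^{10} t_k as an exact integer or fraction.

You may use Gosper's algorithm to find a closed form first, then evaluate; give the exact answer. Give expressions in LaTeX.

Σ = 5211

The ratio is (12*k**2 + 34*k + 29)/(12*k**2 + 10*k + 7).
So A=1 and B=1, with C=k**2 + 5*k/6 + 7/12.
Need (1)·f(k+1) − (1)·f(k) = k**2 + 5*k/6 + 7/12.
From deg A=0, deg B=0, deg C=2: d=3.
Solving with deg f ≤ 3: f(k) = k*(4*k**2 - k + 4)/12.
Then R = B(k−1)f/C = k*(4*k**2 - k + 4)/(12*k**2 + 10*k + 7), so s_k = R(k)·t_k = k*(4*k**2 - k + 4).
s_(k+1) − s_k = 12*k**2 + 10*k + 7 = t_k.
Evaluate s at k=11 and k=2: 5247 and 36; difference 5211.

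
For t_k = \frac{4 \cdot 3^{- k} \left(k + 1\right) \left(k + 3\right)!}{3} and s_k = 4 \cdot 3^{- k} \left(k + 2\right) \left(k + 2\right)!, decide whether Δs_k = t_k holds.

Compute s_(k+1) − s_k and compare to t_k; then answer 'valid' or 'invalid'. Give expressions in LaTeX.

Invalid: residual - \frac{4 \cdot 3^{- k} k \left(k + 2\right)!}{3} ≠ 0.

s_(k+1) = 4*(k + 3)*factorial(k + 3)/(3*3**k)
s_(k+1) − s_k = 4*(k**2 + 3*k + 3)*factorial(k + 2)/(3*3**k)
(s_(k+1) − s_k) − t_k = -4*k*factorial(k + 2)/(3*3**k)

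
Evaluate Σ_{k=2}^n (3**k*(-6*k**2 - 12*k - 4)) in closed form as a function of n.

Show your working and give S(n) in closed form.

r(k) = 3*(3*k**2 + 12*k + 11)/(3*k**2 + 6*k + 2) after simplifying.
Normal form (A,B,C) = (3, 1, k**2 + 2*k + 2/3).
Solve (3)·f(k+1) − (1)·f(k) = k**2 + 2*k + 2/3.
Bound: deg f ≤ 2.
Solve for f: f(k) = (3*k**2 - 3*k + 2)/6 (degree 2 ≤ 2).
So s_k = (B(k−1)f/C)·t_k = ((3*k**2 - 3*k + 2)/(2*(3*k**2 + 6*k + 2)))·t_k = 3**k*(-3*k**2 + 3*k - 2).
Δs = 3**k*(-6*k**2 - 12*k - 4), as required.
Evaluate: s_(n+1) = 3**(n + 1)*(-3*n**2 - 3*n - 2); subtract s_(2) = -72 ⇒ S(n) = -9*3**n*n**2 - 9*3**n*n - 6*3**n + 72.

S(n) = -9*3**n*n**2 - 9*3**n*n - 6*3**n + 72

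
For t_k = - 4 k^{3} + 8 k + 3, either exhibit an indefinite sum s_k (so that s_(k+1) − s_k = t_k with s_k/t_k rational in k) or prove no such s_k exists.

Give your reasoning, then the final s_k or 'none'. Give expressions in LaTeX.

s_k = k \left(- k^{3} + 2 k^{2} + 3 k - 1\right)

Step 1: r(k) = (8*k - 4*(k + 1)**3 + 11)/(-4*k**3 + 8*k + 3).
So A=1 and B=1, with C=k**3 - 2*k - 3/4.
Key eq: (1)·f(k+1) = (1)·f(k) + (k**3 - 2*k - 3/4).
d = 4 from the (0,0,3) case.
Solving with deg f ≤ 4: f(k) = k*(k**3 - 2*k**2 - 3*k + 1)/4.
Then R = B(k−1)f/C = k*(k**3 - 2*k**2 - 3*k + 1)/(4*k**3 - 8*k - 3), so s_k = R(k)·t_k = k*(-k**3 + 2*k**2 + 3*k - 1).
Check: Δs_k = -4*k**3 + 8*k + 3. ✓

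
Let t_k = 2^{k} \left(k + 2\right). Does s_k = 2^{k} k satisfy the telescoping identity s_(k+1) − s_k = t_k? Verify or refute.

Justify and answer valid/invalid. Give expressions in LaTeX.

Valid — Δs_k = t_k.

s_(k+1) = 2**(k + 1)*(k + 1)
s_(k+1) − s_k = 2**k*(k + 2)
(s_(k+1) − s_k) − t_k = 0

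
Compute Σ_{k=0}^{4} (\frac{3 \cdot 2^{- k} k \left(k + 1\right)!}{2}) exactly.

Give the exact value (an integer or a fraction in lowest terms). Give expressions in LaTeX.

r(k) = (k + 1)*(k + 2)/(2*k) after simplifying.
A = k/2 + 1, B = 1, C = k.
Key eq: (k/2 + 1)·f(k+1) = (1)·f(k) + (k).
Bound: deg f ≤ 0.
Coefficient equations give f(k) = 2.
Certificate R = B(k−1)f/C = 2/k gives s_k = 3*factorial(k + 1)/2**k.
s_(k+1) − s_k = 3*k*factorial(k + 1)/(2*2**k) = t_k.
Σ_(k=0)^(4) t_k = s_(5) − s_(0) = 135/2 − (3) = 129/2.

Σ = 129/2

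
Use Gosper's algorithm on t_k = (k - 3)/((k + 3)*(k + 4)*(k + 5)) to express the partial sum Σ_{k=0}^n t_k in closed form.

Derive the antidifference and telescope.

S(n) = (-n - 1)/(n**2 + 9*n + 20)

t_(k+1)/t_k = (k - 2)*(k + 3)/((k - 3)*(k + 6)).
A = k + 3, B = k + 6, C = k - 3.
f must satisfy (k + 3)·f(k+1) − (k + 5)·f(k) = k - 3.
deg f ≤ 2 (via 1,1,1).
Solve for f: f(k) = -k (degree 1 ≤ 2).
Certificate R = B(k−1)f/C = -k*(k + 5)/(k - 3) gives s_k = -k/((k + 3)*(k + 4)).
Check: Δs_k = (k - 3)/(k**3 + 12*k**2 + 47*k + 60). ✓
Σ_(k=0)^n t_k = s_(n+1) − s_(0) = ((-n - 1)/(n**2 + 9*n + 20)) − (0), i.e. (-n - 1)/(n**2 + 9*n + 20).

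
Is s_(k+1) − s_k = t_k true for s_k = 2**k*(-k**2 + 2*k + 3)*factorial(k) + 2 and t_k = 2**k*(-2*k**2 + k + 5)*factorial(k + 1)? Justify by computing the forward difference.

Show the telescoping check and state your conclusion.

valid; difference matches t_k

s_(k+1) = 2**(k + 1)*(2*k - (k + 1)**2 + 5)*factorial(k + 1) + 2
s_(k+1) − s_k = 2**k*(-2*k**2 + k + 5)*factorial(k + 1)
(s_(k+1) − s_k) − t_k = 0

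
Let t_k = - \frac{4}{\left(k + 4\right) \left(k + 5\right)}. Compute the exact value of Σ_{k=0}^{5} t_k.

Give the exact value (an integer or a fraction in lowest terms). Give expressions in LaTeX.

Σ = -3/5

Compute t_(k+1)/t_k: get (k + 4)/(k + 6).
Take A(k)=k + 4, B(k)=k + 6, C(k)=1.
Need (k + 4)·f(k+1) − (k + 5)·f(k) = 1.
deg f ≤ 1 (via 1,1,0).
Solve for f: f(k) = k/4 (degree 1 ≤ 1).
Get s_k = R·t_k = -k/(k + 4) with R(k) = B(k−1)f(k)/C(k) = k*(k + 5)/4.
Δs = -4/(k**2 + 9*k + 20), as required.
Telescoping: Σ = s_(6) − s_(0) = -3/5 − (0) = -3/5.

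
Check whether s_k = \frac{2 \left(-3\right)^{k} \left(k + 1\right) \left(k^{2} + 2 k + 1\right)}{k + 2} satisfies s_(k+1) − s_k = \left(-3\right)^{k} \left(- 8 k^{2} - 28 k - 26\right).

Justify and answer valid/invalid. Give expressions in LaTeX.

Invalid: residual \frac{\left(-3\right)^{k} \left(8 k^{3} + 46 k^{2} + 86 k + 54\right)}{k^{2} + 5 k + 6} ≠ 0.

s_(k+1) = 2*(-3)**(k + 1)*(k + 2)*(2*k + (k + 1)**2 + 3)/(k + 3)
s_(k+1) − s_k = (-3)**k*(-8*k**4 - 60*k**3 - 168*k**2 - 212*k - 102)/(k**2 + 5*k + 6)
(s_(k+1) − s_k) − t_k = (-3)**k*(8*k**3 + 46*k**2 + 86*k + 54)/(k**2 + 5*k + 6)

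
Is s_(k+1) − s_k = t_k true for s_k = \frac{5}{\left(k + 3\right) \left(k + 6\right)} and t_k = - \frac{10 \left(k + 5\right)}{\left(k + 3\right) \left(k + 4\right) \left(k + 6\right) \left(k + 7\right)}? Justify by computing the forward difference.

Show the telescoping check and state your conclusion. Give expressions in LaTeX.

s_(k+1) = 5/((k + 4)*(k + 7))
s_(k+1) − s_k = 10*(-k - 5)/(k**4 + 20*k**3 + 145*k**2 + 450*k + 504)
(s_(k+1) − s_k) − t_k = 0

Valid: the claim telescopes to t_k.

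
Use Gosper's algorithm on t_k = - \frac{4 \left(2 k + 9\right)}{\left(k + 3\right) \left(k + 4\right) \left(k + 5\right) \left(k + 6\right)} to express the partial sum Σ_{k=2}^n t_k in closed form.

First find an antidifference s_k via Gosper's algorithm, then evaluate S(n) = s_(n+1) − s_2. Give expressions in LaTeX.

The ratio is (k + 3)*(2*k + 11)/((k + 7)*(2*k + 9)).
Gosper form: A/B · C(k+1)/C(k) with A=k + 3, B=k + 7, C=k + 9/2.
Set up (k + 3)·f(k+1) − (k + 6)·f(k) − (k + 9/2) = 0.
Bound: deg f ≤ 3.
Coefficient equations give f(k) = k*(k + 4)*(k + 8)/30.
Get s_k = R·t_k = 4*k*(-k - 8)/(15*(k**2 + 8*k + 15)) with R(k) = B(k−1)f(k)/C(k) = k*(k + 4)*(k + 6)*(k + 8)/(15*(2*k + 9)).
s_(k+1) − s_k = 4*(-2*k - 9)/(k**4 + 18*k**3 + 119*k**2 + 342*k + 360) = t_k.
Telescope: S(n) = s_(n+1) − s_(2) = 4*(-n**2 - 10*n - 9)/(15*(n**2 + 10*n + 24)) − (-16/105) = 4*(-n**2 - 10*n + 11)/(35*(n**2 + 10*n + 24)).

S(n) = \frac{4 \left(- n^{2} - 10 n + 11\right)}{35 \left(n^{2} + 10 n + 24\right)}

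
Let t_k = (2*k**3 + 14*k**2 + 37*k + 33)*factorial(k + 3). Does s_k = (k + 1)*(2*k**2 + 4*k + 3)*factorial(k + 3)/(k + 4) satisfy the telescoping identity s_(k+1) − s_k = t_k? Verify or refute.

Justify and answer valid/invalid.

s_(k+1) = (k + 2)*(2*k**2 + 8*k + 9)*factorial(k + 4)/(k + 5)
s_(k+1) − s_k = (2*k**5 + 26*k**4 + 137*k**3 + 373*k**2 + 506*k + 273)*factorial(k + 3)/((k + 4)*(k + 5))
(s_(k+1) − s_k) − t_k = -3*(2*k**4 + 22*k**3 + 91*k**2 + 177*k + 129)*factorial(k + 3)/((k + 4)*(k + 5))

Invalid: residual -3*(2*k**4 + 22*k**3 + 91*k**2 + 177*k + 129)*factorial(k + 3)/((k + 4)*(k + 5)) ≠ 0.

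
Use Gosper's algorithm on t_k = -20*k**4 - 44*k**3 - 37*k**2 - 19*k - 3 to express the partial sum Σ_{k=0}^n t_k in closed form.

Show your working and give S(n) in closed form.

Step 1: r(k) = (20*k**4 + 124*k**3 + 289*k**2 + 305*k + 123)/(20*k**4 + 44*k**3 + 37*k**2 + 19*k + 3).
Gosper form: A/B · C(k+1)/C(k) with A=1, B=1, C=k**4 + 11*k**3/5 + 37*k**2/20 + 19*k/20 + 3/20.
Solve (1)·f(k+1) − (1)·f(k) = k**4 + 11*k**3/5 + 37*k**2/20 + 19*k/20 + 3/20.
Bound: deg f ≤ 5.
Solving with deg f ≤ 5: f(k) = k*(4*k**4 + k**3 - 3*k**2 + 2*k - 1)/20.
R(k) = B(k−1)·f(k)/C(k) = k*(4*k**4 + k**3 - 3*k**2 + 2*k - 1)/(20*k**4 + 44*k**3 + 37*k**2 + 19*k + 3); s_k = R·t_k = k*(-4*k**4 - k**3 + 3*k**2 - 2*k + 1).
s_(k+1) − s_k = -20*k**4 - 44*k**3 - 37*k**2 - 19*k - 3 = t_k.
s_(n+1) = -4*n**5 - 21*n**4 - 41*n**3 - 39*n**2 - 18*n - 3 and s_(0) = 0, so S(n) = -4*n**5 - 21*n**4 - 41*n**3 - 39*n**2 - 18*n - 3.

S(n) = -4*n**5 - 21*n**4 - 41*n**3 - 39*n**2 - 18*n - 3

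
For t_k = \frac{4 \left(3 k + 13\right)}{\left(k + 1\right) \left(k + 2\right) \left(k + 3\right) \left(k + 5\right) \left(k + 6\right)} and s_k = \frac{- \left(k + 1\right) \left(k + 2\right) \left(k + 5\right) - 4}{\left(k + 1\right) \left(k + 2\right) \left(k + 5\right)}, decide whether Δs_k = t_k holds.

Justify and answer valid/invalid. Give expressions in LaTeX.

s_(k+1) = (-(k + 2)*(k + 3)*(k + 6) - 4)/((k + 2)*(k + 3)*(k + 6))
s_(k+1) − s_k = 4*(3*k + 13)/(k**5 + 17*k**4 + 107*k**3 + 307*k**2 + 396*k + 180)
(s_(k+1) − s_k) − t_k = 0

valid (s_(k+1) − s_k reduces to t_k)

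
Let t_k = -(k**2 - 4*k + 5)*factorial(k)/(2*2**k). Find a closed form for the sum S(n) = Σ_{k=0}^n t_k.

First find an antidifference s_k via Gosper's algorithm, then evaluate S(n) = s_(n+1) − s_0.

Compute t_(k+1)/t_k: get (k**3 - k**2 + 2)/(2*(k**2 - 4*k + 5)).
Take A(k)=k/2 + 1/2, B(k)=1, C(k)=k**2 - 4*k + 5.
Key eq: (k/2 + 1/2)·f(k+1) = (1)·f(k) + (k**2 - 4*k + 5).
Degrees (1,0,2) ⇒ d ≤ 1.
Solve for f: f(k) = 2*(k - 4) (degree 1 ≤ 1).
Then R = B(k−1)f/C = 2*(k - 4)/(k**2 - 4*k + 5), so s_k = R(k)·t_k = -(k - 4)*factorial(k)/2**k.
Δs = -(k**2 - 4*k + 5)*factorial(k)/(2*2**k), as required.
Telescope: S(n) = s_(n+1) − s_(0) = -2**(-n - 1)*(n - 3)*factorial(n + 1) − (4) = 2**(-n - 1)*(-2**(n + 3) - n**2*factorial(n) + 2*n*factorial(n) + 3*factorial(n)).

S(n) = 2**(-n - 1)*(-2**(n + 3) - n**2*factorial(n) + 2*n*factorial(n) + 3*factorial(n))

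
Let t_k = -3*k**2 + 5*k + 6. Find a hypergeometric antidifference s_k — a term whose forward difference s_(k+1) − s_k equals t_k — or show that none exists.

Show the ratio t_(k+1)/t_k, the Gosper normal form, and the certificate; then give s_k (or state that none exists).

t_(k+1)/t_k = (3*k**2 + k - 8)/(3*k**2 - 5*k - 6).
Gosper form: A/B · C(k+1)/C(k) with A=1, B=1, C=k**2 - 5*k/3 - 2.
Need (1)·f(k+1) − (1)·f(k) = k**2 - 5*k/3 - 2.
Degrees (0,0,2) ⇒ d ≤ 3.
Solving with deg f ≤ 3: f(k) = k*(k**2 - 4*k - 3)/3.
So s_k = (B(k−1)f/C)·t_k = (k*(k**2 - 4*k - 3)/(3*k**2 - 5*k - 6))·t_k = k*(-k**2 + 4*k + 3).
Verify: -3*k**2 + 5*k + 6 matches t_k.

s_k = k*(-k**2 + 4*k + 3)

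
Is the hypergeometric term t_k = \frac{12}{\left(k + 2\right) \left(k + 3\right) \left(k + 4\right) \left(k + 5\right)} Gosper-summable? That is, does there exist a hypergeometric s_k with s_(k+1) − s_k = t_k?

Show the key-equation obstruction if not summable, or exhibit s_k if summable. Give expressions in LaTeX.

r(k) = (k + 2)/(k + 6) after simplifying.
Factor: A=k + 2; B=k + 6; C=1.
Need (k + 2)·f(k+1) − (k + 5)·f(k) = 1.
d = 3 from the (1,1,0) case.
A polynomial solution: f(k) = k*(k**2 + 9*k + 26)/72.
Then R = B(k−1)f/C = k*(k + 5)*(k**2 + 9*k + 26)/72, so s_k = R(k)·t_k = k*(k**2 + 9*k + 26)/(6*(k + 2)*(k + 3)*(k + 4)).
Verify: 12/(k**4 + 14*k**3 + 71*k**2 + 154*k + 120) matches t_k.

Yes. s_k = \frac{k \left(k^{2} + 9 k + 26\right)}{6 \left(k + 2\right) \left(k + 3\right) \left(k + 4\right)}.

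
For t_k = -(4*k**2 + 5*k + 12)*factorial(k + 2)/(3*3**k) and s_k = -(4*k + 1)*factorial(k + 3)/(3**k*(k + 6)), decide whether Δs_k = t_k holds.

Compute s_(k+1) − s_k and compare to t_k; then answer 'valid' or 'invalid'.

s_(k+1) = -(4*k + 5)*factorial(k + 4)/(3*3**k*(k + 7))
s_(k+1) − s_k = -(4*k**3 + 33*k**2 + 59*k + 99)*factorial(k + 3)/(3*3**k*(k + 6)*(k + 7))
(s_(k+1) − s_k) − t_k = (4*k**3 + 29*k**2 + 30*k + 69)*factorial(k + 2)/(3**k*(k + 6)*(k + 7))

Invalid: residual (4*k**3 + 29*k**2 + 30*k + 69)*factorial(k + 2)/(3**k*(k + 6)*(k + 7)) ≠ 0.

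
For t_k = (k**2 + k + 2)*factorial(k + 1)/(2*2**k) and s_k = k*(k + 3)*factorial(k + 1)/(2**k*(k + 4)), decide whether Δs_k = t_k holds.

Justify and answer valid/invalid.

Invalid: residual -(k**3 + 5*k**2 + 4*k + 8)*factorial(k + 1)/(2*2**k*(k + 4)*(k + 5)) ≠ 0.

s_(k+1) = (k + 1)*(k + 4)*factorial(k + 2)/(2*2**k*(k + 5))
s_(k+1) − s_k = (k**4 + 9*k**3 + 26*k**2 + 34*k + 32)*factorial(k + 1)/(2*2**k*(k + 4)*(k + 5))
(s_(k+1) − s_k) − t_k = -(k**3 + 5*k**2 + 4*k + 8)*factorial(k + 1)/(2*2**k*(k + 4)*(k + 5))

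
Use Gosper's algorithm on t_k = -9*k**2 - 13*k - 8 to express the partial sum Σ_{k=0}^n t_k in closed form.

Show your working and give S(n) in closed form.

t_(k+1)/t_k = (9*k**2 + 31*k + 30)/(9*k**2 + 13*k + 8).
Factor: A=1; B=1; C=k**2 + 13*k/9 + 8/9.
Key eq: (1)·f(k+1) = (1)·f(k) + (k**2 + 13*k/9 + 8/9).
Bound: deg f ≤ 3.
Solve for f: f(k) = k*(3*k**2 + 2*k + 3)/9 (degree 3 ≤ 3).
R(k) = B(k−1)·f(k)/C(k) = k*(3*k**2 + 2*k + 3)/(9*k**2 + 13*k + 8); s_k = R·t_k = k*(-3*k**2 - 2*k - 3).
Δs = -9*k**2 - 13*k - 8, as required.
Telescope: S(n) = s_(n+1) − s_(0) = -3*n**3 - 11*n**2 - 16*n - 8 − (0) = -3*n**3 - 11*n**2 - 16*n - 8.

S(n) = -3*n**3 - 11*n**2 - 16*n - 8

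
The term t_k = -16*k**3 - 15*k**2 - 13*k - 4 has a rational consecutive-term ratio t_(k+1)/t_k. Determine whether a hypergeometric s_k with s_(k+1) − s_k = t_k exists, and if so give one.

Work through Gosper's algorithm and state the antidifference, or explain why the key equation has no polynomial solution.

r(k) = (16*k**3 + 63*k**2 + 91*k + 48)/(16*k**3 + 15*k**2 + 13*k + 4) after simplifying.
Normal form (A,B,C) = (1, 1, k**3 + 15*k**2/16 + 13*k/16 + 1/4).
f must satisfy (1)·f(k+1) − (1)·f(k) = k**3 + 15*k**2/16 + 13*k/16 + 1/4.
From deg A=0, deg B=0, deg C=3: d=4.
Match coefficients ⇒ f(k) = k**2*(4*k**2 - 3*k + 3)/16.
R(k) = B(k−1)·f(k)/C(k) = k**2*(4*k**2 - 3*k + 3)/(16*k**3 + 15*k**2 + 13*k + 4); s_k = R·t_k = k**2*(-4*k**2 + 3*k - 3).
Verify: -16*k**3 - 15*k**2 - 13*k - 4 matches t_k.

s_k = k**2*(-4*k**2 + 3*k - 3)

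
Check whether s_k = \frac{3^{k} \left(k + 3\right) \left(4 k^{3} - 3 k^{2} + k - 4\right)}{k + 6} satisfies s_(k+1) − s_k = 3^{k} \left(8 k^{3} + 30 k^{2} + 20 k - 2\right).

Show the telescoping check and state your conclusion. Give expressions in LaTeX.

s_(k+1) = 3**(k + 1)*(k + 4)*(k + 4*(k + 1)**3 - 3*(k + 1)**2 - 3)/(k + 7)
s_(k+1) − s_k = 3**k*(8*k**5 + 110*k**4 + 524*k**3 + 909*k**2 + 463*k - 60)/(k**2 + 13*k + 42)
(s_(k+1) − s_k) − t_k = 3**(k + 1)*(-8*k**4 - 74*k**3 - 203*k**2 - 117*k + 8)/(k**2 + 13*k + 42)

Invalid: residual \frac{3^{k + 1} \left(- 8 k^{4} - 74 k^{3} - 203 k^{2} - 117 k + 8\right)}{k^{2} + 13 k + 42} ≠ 0.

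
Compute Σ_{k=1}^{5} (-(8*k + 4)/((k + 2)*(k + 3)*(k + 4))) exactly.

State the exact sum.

r(k) = (k + 2)*(2*k + 3)/((k + 5)*(2*k + 1)) after simplifying.
Take A(k)=k + 2, B(k)=k + 5, C(k)=k + 1/2.
Key eq: (k + 2)·f(k+1) = (k + 4)·f(k) + (k + 1/2).
Degrees (1,1,1) ⇒ d ≤ 2.
Coefficient equations give f(k) = k*(5*k + 1)/24.
Get s_k = R·t_k = -k*(5*k + 1)/(3*(k + 2)*(k + 3)) with R(k) = B(k−1)f(k)/C(k) = k*(k + 4)*(5*k + 1)/(12*(2*k + 1)).
s_(k+1) − s_k = 4*(-2*k - 1)/(k**3 + 9*k**2 + 26*k + 24) = t_k.
Telescoping: Σ = s_(6) − s_(1) = -31/36 − (-1/6) = -25/36.

Σ = -25/36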